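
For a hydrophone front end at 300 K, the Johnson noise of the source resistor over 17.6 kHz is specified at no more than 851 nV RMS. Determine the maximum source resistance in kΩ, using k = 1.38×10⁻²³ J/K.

Johnson–Nyquist: V_n = √(4kTRB) ⇒ R = V_n² / (4kTB)
4kTB = 4 × 1.38×10⁻²³ × 300 × 1.76×10⁴ = 2.91×10⁻¹⁶
R = (8.51×10⁻⁷)² / 2.91×10⁻¹⁶ = 2.48×10³ Ω = 2.48 kΩ

2.48 kΩ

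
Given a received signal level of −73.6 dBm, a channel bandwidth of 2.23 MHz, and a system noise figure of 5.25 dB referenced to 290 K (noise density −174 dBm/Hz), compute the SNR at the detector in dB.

31.7 dB

Noise floor: N = −174 + 10 log₁₀(B) + NF
10 log₁₀(2.23×10⁶) = 63.48 dB
N = −174 + 63.48 + 5.25 = −105.27 dBm
SNR = P_sig − N = −73.6 − (−105.27) = 31.67 dB → 31.7 dB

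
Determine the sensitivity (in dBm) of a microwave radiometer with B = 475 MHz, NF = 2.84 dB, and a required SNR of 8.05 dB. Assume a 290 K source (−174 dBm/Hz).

Sensitivity = −174 + 10 log₁₀(B) + NF + SNR_min
= −174 + 86.77 + 2.84 + 8.05
= −76.34 dBm → −76.3 dBm

−76.3 dBm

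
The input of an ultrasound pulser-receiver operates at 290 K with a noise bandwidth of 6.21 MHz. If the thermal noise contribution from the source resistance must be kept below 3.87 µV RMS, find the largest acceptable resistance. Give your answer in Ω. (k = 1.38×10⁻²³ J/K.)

151 Ω

Johnson–Nyquist: V_n = √(4kTRB) ⇒ R = V_n² / (4kTB)
4kTB = 4 × 1.38×10⁻²³ × 290 × 6.21×10⁶ = 9.94×10⁻¹⁴
R = (3.87×10⁻⁶)² / 9.94×10⁻¹⁴ = 1.51×10² Ω = 151 Ω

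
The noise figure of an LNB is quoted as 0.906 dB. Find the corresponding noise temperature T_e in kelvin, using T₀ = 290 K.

F = 10^(0.906/10) = 1.23197
T_e = (F − 1)·T₀ = (1.23197 − 1) × 290 = 67.3 K

67.3 K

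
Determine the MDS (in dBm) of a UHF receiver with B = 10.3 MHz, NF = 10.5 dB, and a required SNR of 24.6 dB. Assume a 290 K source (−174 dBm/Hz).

−68.8 dBm

Sensitivity = −174 + 10 log₁₀(B) + NF + SNR_min
= −174 + 70.13 + 10.5 + 24.6
= −68.77 dBm → −68.8 dBm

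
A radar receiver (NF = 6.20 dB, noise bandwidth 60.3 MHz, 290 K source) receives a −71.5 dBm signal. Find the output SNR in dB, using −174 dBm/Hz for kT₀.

Noise floor: N = −174 + 10 log₁₀(B) + NF
10 log₁₀(6.03×10⁷) = 77.8 dB
N = −174 + 77.8 + 6.20 = −90.00 dBm
SNR = P_sig − N = −71.5 − (−90.00) = 18.50 dB → 18.5 dB

18.5 dB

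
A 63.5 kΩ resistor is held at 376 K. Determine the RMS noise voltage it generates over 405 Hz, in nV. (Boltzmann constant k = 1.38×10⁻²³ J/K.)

V_n = √(4kTRB)
4kTRB = 4 × 1.38×10⁻²³ × 376 × 6.35×10⁴ × 4.05×10² = 5.34×10⁻¹³ V²
V_n = √(5.34×10⁻¹³) = 7.31×10⁻⁷ V = 731 nV

731 nV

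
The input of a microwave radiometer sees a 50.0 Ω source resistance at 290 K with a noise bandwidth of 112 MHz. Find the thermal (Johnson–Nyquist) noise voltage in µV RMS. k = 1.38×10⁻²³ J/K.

9.47 µV

V_n = √(4kTRB)
4kTRB = 4 × 1.38×10⁻²³ × 290 × 5.00×10¹ × 1.12×10⁸ = 8.96×10⁻¹¹ V²
V_n = √(8.96×10⁻¹¹) = 9.47×10⁻⁶ V = 9.47 µV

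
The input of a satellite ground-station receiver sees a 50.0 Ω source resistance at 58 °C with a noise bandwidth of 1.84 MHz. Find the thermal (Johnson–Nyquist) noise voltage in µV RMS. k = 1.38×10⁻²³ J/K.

T = 58 °C + 273.15 = 331.15 K
V_n = √(4kTRB)
4kTRB = 4 × 1.38×10⁻²³ × 331.15 × 5.00×10¹ × 1.84×10⁶ = 1.68×10⁻¹² V²
V_n = √(1.68×10⁻¹²) = 1.30×10⁻⁶ V = 1.30 µV

1.30 µV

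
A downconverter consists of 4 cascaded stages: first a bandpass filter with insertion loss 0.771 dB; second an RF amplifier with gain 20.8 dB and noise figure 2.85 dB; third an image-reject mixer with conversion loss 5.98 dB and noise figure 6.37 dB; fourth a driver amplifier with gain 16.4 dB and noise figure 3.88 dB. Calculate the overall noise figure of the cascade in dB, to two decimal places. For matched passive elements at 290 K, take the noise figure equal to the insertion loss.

3.79 dB

Convert to linear (a loss of L dB is a gain of −L dB): F_i = 10^(NF_i/10), G_i = 10^(G_i,dB/10)
  Stage 1: F_1 = 10^(0.771/10) = 1.194, G_1 = 10^(−0.771/10) = 0.8373
  Stage 2: F_2 = 10^(2.85/10) = 1.928, G_2 = 10^(20.8/10) = 120.2
  Stage 3: F_3 = 10^(6.37/10) = 4.335, G_3 = 10^(−5.98/10) = 0.2523
  Stage 4: F_4 = 10^(3.88/10) = 2.443, G_4 = 10^(16.4/10) = 43.65
Friis cascade:
  F = 1.194 + (1.928 − 1)/0.8373 + (4.335 − 1)/100.7 + (2.443 − 1)/25.40 = 2.392
NF = 10 log₁₀(2.392) = 3.79 dB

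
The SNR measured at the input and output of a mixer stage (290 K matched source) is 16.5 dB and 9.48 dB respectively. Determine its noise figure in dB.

NF (dB) = SNR_in(dB) − SNR_out(dB) when the source is at T₀
NF = 16.5 − 9.48 = 7.02 dB

7.02 dB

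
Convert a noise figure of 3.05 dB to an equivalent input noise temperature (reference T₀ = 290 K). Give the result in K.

F = 10^(3.05/10) = 2.01837
T_e = (F − 1)·T₀ = (2.01837 − 1) × 290 = 295 K

295 K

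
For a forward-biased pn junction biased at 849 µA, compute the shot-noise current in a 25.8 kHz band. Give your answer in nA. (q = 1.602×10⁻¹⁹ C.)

2.65 nA

I_n = √(2qI·B)
2qI·B = 2 × 1.602×10⁻¹⁹ × 8.49×10⁻⁴ × 2.58×10⁴ = 7.02×10⁻¹⁸ A²
I_n = √(7.02×10⁻¹⁸) = 2.65×10⁻⁹ A = 2.65 nA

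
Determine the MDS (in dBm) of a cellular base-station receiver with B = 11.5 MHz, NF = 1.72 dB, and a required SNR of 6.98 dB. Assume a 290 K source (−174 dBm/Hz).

Sensitivity = −174 + 10 log₁₀(B) + NF + SNR_min
= −174 + 70.61 + 1.72 + 6.98
= −94.69 dBm → −94.7 dBm

−94.7 dBm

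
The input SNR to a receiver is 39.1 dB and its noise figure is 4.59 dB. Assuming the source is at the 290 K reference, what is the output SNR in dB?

By definition F = SNR_in/SNR_out, so in dB: SNR_out = SNR_in − NF
SNR_out = 39.1 − 4.59 = 34.51 dB

34.51 dB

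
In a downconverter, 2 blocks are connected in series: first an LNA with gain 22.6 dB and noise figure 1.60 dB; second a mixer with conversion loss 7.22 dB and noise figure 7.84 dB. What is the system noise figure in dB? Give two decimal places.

1.68 dB

Convert to linear (a loss of L dB is a gain of −L dB): F_i = 10^(NF_i/10), G_i = 10^(G_i,dB/10)
  Stage 1: F_1 = 10^(1.60/10) = 1.445, G_1 = 10^(22.6/10) = 182.0
  Stage 2: F_2 = 10^(7.84/10) = 6.081, G_2 = 10^(−7.22/10) = 0.1897
Friis cascade:
  F = 1.445 + (6.081 − 1)/182.0 = 1.473
NF = 10 log₁₀(1.473) = 1.68 dB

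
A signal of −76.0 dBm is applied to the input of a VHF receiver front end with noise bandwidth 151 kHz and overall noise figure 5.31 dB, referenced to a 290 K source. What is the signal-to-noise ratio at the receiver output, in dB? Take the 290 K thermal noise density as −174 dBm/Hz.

Noise floor: N = −174 + 10 log₁₀(B) + NF
10 log₁₀(1.51×10⁵) = 51.79 dB
N = −174 + 51.79 + 5.31 = −116.90 dBm
SNR = P_sig − N = −76.0 − (−116.90) = 40.90 dB → 40.9 dB

40.9 dB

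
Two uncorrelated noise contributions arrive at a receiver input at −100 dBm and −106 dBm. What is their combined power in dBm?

Convert to linear, add, convert back:
P₁ = 1.00×10⁻¹³ W, P₂ = 2.51×10⁻¹⁴ W
P_tot = 1.25×10⁻¹³ W → 10 log₁₀(P_tot / 10⁻³) = −99.0 dBm

−99.0 dBm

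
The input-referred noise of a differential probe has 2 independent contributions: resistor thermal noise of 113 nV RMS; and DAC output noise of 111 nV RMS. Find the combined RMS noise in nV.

158 nV

Uncorrelated sources add in power (mean-square): V_tot = √(ΣV_i²)
V_tot = √[(1.13×10⁻⁷)² + (1.11×10⁻⁷)²] = 1.58×10⁻⁷ V = 158 nV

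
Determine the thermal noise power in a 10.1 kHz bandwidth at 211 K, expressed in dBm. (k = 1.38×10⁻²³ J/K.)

P_n = kTB = 1.38×10⁻²³ × 211 × 1.01×10⁴ = 2.94×10⁻¹⁷ W
In dBm: 10 log₁₀(2.94×10⁻¹⁷ / 10⁻³) = −135.3 dBm

−135.3 dBm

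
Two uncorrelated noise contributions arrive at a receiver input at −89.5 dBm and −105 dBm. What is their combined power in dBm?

−89.4 dBm

Convert to linear, add, convert back:
P₁ = 1.12×10⁻¹² W, P₂ = 3.16×10⁻¹⁴ W
P_tot = 1.15×10⁻¹² W → 10 log₁₀(P_tot / 10⁻³) = −89.4 dBm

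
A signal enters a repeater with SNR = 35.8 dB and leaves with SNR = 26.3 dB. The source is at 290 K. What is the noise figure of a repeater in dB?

NF (dB) = SNR_in(dB) − SNR_out(dB) when the source is at T₀
NF = 35.8 − 26.3 = 9.5 dB

9.5 dB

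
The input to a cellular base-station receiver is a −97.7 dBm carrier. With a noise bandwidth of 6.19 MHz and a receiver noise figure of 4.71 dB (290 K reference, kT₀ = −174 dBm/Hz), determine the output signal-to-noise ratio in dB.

Noise floor: N = −174 + 10 log₁₀(B) + NF
10 log₁₀(6.19×10⁶) = 67.92 dB
N = −174 + 67.92 + 4.71 = −101.37 dBm
SNR = P_sig − N = −97.7 − (−101.37) = 3.67 dB → 3.7 dB

3.7 dB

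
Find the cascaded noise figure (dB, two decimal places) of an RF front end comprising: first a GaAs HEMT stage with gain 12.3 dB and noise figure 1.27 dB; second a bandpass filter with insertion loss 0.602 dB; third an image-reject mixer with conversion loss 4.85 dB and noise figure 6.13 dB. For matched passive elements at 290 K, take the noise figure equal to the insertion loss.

1.93 dB

Convert to linear (a loss of L dB is a gain of −L dB): F_i = 10^(NF_i/10), G_i = 10^(G_i,dB/10)
  Stage 1: F_1 = 10^(1.27/10) = 1.340, G_1 = 10^(12.3/10) = 16.98
  Stage 2: F_2 = 10^(0.602/10) = 1.149, G_2 = 10^(−0.602/10) = 0.8706
  Stage 3: F_3 = 10^(6.13/10) = 4.102, G_3 = 10^(−4.85/10) = 0.3273
Friis cascade:
  F = 1.340 + (1.149 − 1)/16.98 + (4.102 − 1)/14.78 = 1.558
NF = 10 log₁₀(1.558) = 1.93 dB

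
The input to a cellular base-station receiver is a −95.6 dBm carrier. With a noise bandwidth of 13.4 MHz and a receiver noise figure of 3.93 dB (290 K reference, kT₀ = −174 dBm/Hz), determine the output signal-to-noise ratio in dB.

Noise floor: N = −174 + 10 log₁₀(B) + NF
10 log₁₀(1.34×10⁷) = 71.27 dB
N = −174 + 71.27 + 3.93 = −98.80 dBm
SNR = P_sig − N = −95.6 − (−98.80) = 3.20 dB → 3.2 dB

3.2 dB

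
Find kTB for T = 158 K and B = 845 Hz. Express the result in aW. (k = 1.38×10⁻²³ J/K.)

P_n = kTB = 1.38×10⁻²³ × 158 × 8.45×10² = 1.84×10⁻¹⁸ W = 1.84 aW

1.84 aW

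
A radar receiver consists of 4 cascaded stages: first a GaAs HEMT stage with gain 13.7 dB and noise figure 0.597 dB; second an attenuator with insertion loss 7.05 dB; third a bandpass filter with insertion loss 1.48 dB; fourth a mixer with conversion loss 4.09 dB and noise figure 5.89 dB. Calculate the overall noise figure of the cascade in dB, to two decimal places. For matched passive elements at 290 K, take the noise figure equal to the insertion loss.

Convert to linear (a loss of L dB is a gain of −L dB): F_i = 10^(NF_i/10), G_i = 10^(G_i,dB/10)
  Stage 1: F_1 = 10^(0.597/10) = 1.147, G_1 = 10^(13.7/10) = 23.44
  Stage 2: F_2 = 10^(7.05/10) = 5.070, G_2 = 10^(−7.05/10) = 0.1972
  Stage 3: F_3 = 10^(1.48/10) = 1.406, G_3 = 10^(−1.48/10) = 0.7112
  Stage 4: F_4 = 10^(5.89/10) = 3.882, G_4 = 10^(−4.09/10) = 0.3899
Friis cascade:
  F = 1.147 + (5.070 − 1)/23.44 + (1.406 − 1)/4.624 + (3.882 − 1)/3.289 = 2.285
NF = 10 log₁₀(2.285) = 3.59 dB

3.59 dB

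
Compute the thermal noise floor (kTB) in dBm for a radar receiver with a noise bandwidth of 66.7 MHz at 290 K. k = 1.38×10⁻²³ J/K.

P_n = kTB = 1.38×10⁻²³ × 290 × 6.67×10⁷ = 2.67×10⁻¹³ W
In dBm: 10 log₁₀(2.67×10⁻¹³ / 10⁻³) = −95.7 dBm

−95.7 dBm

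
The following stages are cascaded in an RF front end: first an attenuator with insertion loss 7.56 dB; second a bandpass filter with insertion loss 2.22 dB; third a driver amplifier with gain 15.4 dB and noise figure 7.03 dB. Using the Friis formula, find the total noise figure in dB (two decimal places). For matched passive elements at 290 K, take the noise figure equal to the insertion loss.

16.81 dB

Convert to linear (a loss of L dB is a gain of −L dB): F_i = 10^(NF_i/10), G_i = 10^(G_i,dB/10)
  Stage 1: F_1 = 10^(7.56/10) = 5.702, G_1 = 10^(−7.56/10) = 0.1754
  Stage 2: F_2 = 10^(2.22/10) = 1.667, G_2 = 10^(−2.22/10) = 0.5998
  Stage 3: F_3 = 10^(7.03/10) = 5.047, G_3 = 10^(15.4/10) = 34.67
Friis cascade:
  F = 5.702 + (1.667 − 1)/0.1754 + (5.047 − 1)/0.1052 = 47.97
NF = 10 log₁₀(47.97) = 16.81 dB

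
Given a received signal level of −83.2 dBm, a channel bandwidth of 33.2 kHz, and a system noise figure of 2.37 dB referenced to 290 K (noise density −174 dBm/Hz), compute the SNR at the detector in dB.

Noise floor: N = −174 + 10 log₁₀(B) + NF
10 log₁₀(3.32×10⁴) = 45.21 dB
N = −174 + 45.21 + 2.37 = −126.42 dBm
SNR = P_sig − N = −83.2 − (−126.42) = 43.22 dB → 43.2 dB

43.2 dB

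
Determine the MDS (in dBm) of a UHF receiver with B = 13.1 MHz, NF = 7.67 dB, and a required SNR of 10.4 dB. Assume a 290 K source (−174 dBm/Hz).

−84.8 dBm

Sensitivity = −174 + 10 log₁₀(B) + NF + SNR_min
= −174 + 71.17 + 7.67 + 10.4
= −84.76 dBm → −84.8 dBm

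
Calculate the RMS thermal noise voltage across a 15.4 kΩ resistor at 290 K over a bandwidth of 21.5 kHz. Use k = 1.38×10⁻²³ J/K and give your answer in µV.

V_n = √(4kTRB)
4kTRB = 4 × 1.38×10⁻²³ × 290 × 1.54×10⁴ × 2.15×10⁴ = 5.30×10⁻¹² V²
V_n = √(5.30×10⁻¹²) = 2.30×10⁻⁶ V = 2.30 µV

2.30 µV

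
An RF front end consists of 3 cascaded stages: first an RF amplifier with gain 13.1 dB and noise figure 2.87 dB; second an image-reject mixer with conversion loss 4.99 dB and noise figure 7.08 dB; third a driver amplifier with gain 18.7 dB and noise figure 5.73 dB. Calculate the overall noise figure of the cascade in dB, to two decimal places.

4.08 dB

Convert to linear (a loss of L dB is a gain of −L dB): F_i = 10^(NF_i/10), G_i = 10^(G_i,dB/10)
  Stage 1: F_1 = 10^(2.87/10) = 1.936, G_1 = 10^(13.1/10) = 20.42
  Stage 2: F_2 = 10^(7.08/10) = 5.105, G_2 = 10^(−4.99/10) = 0.3170
  Stage 3: F_3 = 10^(5.73/10) = 3.741, G_3 = 10^(18.7/10) = 74.13
Friis cascade:
  F = 1.936 + (5.105 − 1)/20.42 + (3.741 − 1)/6.471 = 2.561
NF = 10 log₁₀(2.561) = 4.08 dB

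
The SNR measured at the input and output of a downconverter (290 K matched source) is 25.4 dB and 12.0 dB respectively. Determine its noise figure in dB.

13.4 dB

NF (dB) = SNR_in(dB) − SNR_out(dB) when the source is at T₀
NF = 25.4 − 12.0 = 13.4 dB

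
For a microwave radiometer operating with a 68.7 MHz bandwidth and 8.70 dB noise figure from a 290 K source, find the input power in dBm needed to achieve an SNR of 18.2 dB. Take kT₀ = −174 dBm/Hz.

−68.7 dBm

Sensitivity = −174 + 10 log₁₀(B) + NF + SNR_min
= −174 + 78.37 + 8.70 + 18.2
= −68.73 dBm → −68.7 dBm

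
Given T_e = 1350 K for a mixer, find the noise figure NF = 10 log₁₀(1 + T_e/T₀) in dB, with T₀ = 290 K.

7.52 dB

F = 1 + T_e/T₀ = 1 + 1350/290 = 5.65517
NF = 10 log₁₀(5.65517) = 7.52 dB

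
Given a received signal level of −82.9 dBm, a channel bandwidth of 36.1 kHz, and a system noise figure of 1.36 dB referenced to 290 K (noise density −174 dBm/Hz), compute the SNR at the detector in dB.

Noise floor: N = −174 + 10 log₁₀(B) + NF
10 log₁₀(3.61×10⁴) = 45.58 dB
N = −174 + 45.58 + 1.36 = −127.06 dBm
SNR = P_sig − N = −82.9 − (−127.06) = 44.16 dB → 44.2 dB

44.2 dB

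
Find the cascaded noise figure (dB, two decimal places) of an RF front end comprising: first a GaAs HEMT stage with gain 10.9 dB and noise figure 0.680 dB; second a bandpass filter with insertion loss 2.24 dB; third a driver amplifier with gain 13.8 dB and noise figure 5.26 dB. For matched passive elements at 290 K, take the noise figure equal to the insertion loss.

Convert to linear (a loss of L dB is a gain of −L dB): F_i = 10^(NF_i/10), G_i = 10^(G_i,dB/10)
  Stage 1: F_1 = 10^(0.680/10) = 1.169, G_1 = 10^(10.9/10) = 12.30
  Stage 2: F_2 = 10^(2.24/10) = 1.675, G_2 = 10^(−2.24/10) = 0.5970
  Stage 3: F_3 = 10^(5.26/10) = 3.357, G_3 = 10^(13.8/10) = 23.99
Friis cascade:
  F = 1.169 + (1.675 − 1)/12.30 + (3.357 − 1)/7.345 = 1.545
NF = 10 log₁₀(1.545) = 1.89 dB

1.89 dB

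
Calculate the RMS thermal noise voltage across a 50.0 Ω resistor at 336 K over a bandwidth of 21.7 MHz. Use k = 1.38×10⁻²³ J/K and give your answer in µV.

4.49 µV

V_n = √(4kTRB)
4kTRB = 4 × 1.38×10⁻²³ × 336 × 5.00×10¹ × 2.17×10⁷ = 2.01×10⁻¹¹ V²
V_n = √(2.01×10⁻¹¹) = 4.49×10⁻⁶ V = 4.49 µV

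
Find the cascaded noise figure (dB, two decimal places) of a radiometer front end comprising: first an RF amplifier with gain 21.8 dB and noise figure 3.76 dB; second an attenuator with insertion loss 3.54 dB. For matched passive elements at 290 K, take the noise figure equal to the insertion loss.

3.78 dB

Convert to linear (a loss of L dB is a gain of −L dB): F_i = 10^(NF_i/10), G_i = 10^(G_i,dB/10)
  Stage 1: F_1 = 10^(3.76/10) = 2.377, G_1 = 10^(21.8/10) = 151.4
  Stage 2: F_2 = 10^(3.54/10) = 2.259, G_2 = 10^(−3.54/10) = 0.4426
Friis cascade:
  F = 2.377 + (2.259 − 1)/151.4 = 2.385
NF = 10 log₁₀(2.385) = 3.78 dB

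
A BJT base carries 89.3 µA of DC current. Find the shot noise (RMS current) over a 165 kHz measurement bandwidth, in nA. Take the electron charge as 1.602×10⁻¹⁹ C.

I_n = √(2qI·B)
2qI·B = 2 × 1.602×10⁻¹⁹ × 8.93×10⁻⁵ × 1.65×10⁵ = 4.72×10⁻¹⁸ A²
I_n = √(4.72×10⁻¹⁸) = 2.17×10⁻⁹ A = 2.17 nA

2.17 nA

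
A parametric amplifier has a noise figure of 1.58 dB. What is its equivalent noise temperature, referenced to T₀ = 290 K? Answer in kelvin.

F = 10^(1.58/10) = 1.4388
T_e = (F − 1)·T₀ = (1.4388 − 1) × 290 = 127 K

127 K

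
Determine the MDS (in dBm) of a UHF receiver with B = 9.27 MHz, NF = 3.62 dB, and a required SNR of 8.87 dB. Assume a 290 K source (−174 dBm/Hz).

Sensitivity = −174 + 10 log₁₀(B) + NF + SNR_min
= −174 + 69.67 + 3.62 + 8.87
= −91.84 dBm → −91.8 dBm

−91.8 dBm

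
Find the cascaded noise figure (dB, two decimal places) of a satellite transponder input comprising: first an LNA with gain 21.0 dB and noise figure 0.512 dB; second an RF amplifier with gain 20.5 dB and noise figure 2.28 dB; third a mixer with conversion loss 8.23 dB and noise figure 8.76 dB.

Convert to linear (a loss of L dB is a gain of −L dB): F_i = 10^(NF_i/10), G_i = 10^(G_i,dB/10)
  Stage 1: F_1 = 10^(0.512/10) = 1.125, G_1 = 10^(21.0/10) = 125.9
  Stage 2: F_2 = 10^(2.28/10) = 1.690, G_2 = 10^(20.5/10) = 112.2
  Stage 3: F_3 = 10^(8.76/10) = 7.516, G_3 = 10^(−8.23/10) = 0.1503
Friis cascade:
  F = 1.125 + (1.690 − 1)/125.9 + (7.516 − 1)/1.413×10⁴ = 1.131
NF = 10 log₁₀(1.131) = 0.53 dB

0.53 dB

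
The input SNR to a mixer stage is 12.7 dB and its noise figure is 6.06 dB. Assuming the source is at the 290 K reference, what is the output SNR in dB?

By definition F = SNR_in/SNR_out, so in dB: SNR_out = SNR_in − NF
SNR_out = 12.7 − 6.06 = 6.64 dB

6.64 dB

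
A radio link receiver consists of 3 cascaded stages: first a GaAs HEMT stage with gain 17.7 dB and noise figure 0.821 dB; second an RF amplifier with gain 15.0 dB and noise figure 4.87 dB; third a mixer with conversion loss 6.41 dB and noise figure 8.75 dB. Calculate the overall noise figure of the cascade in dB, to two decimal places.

Convert to linear (a loss of L dB is a gain of −L dB): F_i = 10^(NF_i/10), G_i = 10^(G_i,dB/10)
  Stage 1: F_1 = 10^(0.821/10) = 1.208, G_1 = 10^(17.7/10) = 58.88
  Stage 2: F_2 = 10^(4.87/10) = 3.069, G_2 = 10^(15.0/10) = 31.62
  Stage 3: F_3 = 10^(8.75/10) = 7.499, G_3 = 10^(−6.41/10) = 0.2286
Friis cascade:
  F = 1.208 + (3.069 − 1)/58.88 + (7.499 − 1)/1862 = 1.247
NF = 10 log₁₀(1.247) = 0.96 dB

0.96 dB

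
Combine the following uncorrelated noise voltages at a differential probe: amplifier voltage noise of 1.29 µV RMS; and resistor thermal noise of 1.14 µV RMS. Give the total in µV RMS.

1.72 µV

Uncorrelated sources add in power (mean-square): V_tot = √(ΣV_i²)
V_tot = √[(1.29×10⁻⁶)² + (1.14×10⁻⁶)²] = 1.72×10⁻⁶ V = 1.72 µV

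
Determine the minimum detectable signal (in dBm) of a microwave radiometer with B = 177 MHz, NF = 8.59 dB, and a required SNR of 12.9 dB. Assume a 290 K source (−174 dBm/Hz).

Sensitivity = −174 + 10 log₁₀(B) + NF + SNR_min
= −174 + 82.48 + 8.59 + 12.9
= −70.03 dBm → −70.0 dBm

−70.0 dBm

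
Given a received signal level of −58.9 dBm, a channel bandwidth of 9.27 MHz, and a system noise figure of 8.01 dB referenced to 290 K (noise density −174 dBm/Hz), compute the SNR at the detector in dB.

37.4 dB

Noise floor: N = −174 + 10 log₁₀(B) + NF
10 log₁₀(9.27×10⁶) = 69.67 dB
N = −174 + 69.67 + 8.01 = −96.32 dBm
SNR = P_sig − N = −58.9 − (−96.32) = 37.42 dB → 37.4 dB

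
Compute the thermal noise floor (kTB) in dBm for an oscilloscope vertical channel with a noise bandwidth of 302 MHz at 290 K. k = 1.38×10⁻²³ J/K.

−89.2 dBm

P_n = kTB = 1.38×10⁻²³ × 290 × 3.02×10⁸ = 1.21×10⁻¹² W
In dBm: 10 log₁₀(1.21×10⁻¹² / 10⁻³) = −89.2 dBm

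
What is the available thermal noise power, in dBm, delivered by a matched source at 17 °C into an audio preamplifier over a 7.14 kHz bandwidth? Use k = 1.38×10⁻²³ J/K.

−135.4 dBm

T = 17 °C + 273.15 = 290.15 K
P_n = kTB = 1.38×10⁻²³ × 290.15 × 7.14×10³ = 2.86×10⁻¹⁷ W
In dBm: 10 log₁₀(2.86×10⁻¹⁷ / 10⁻³) = −135.4 dBm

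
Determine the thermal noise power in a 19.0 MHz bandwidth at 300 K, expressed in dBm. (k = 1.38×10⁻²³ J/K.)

P_n = kTB = 1.38×10⁻²³ × 300 × 1.90×10⁷ = 7.87×10⁻¹⁴ W
In dBm: 10 log₁₀(7.87×10⁻¹⁴ / 10⁻³) = −101.0 dBm

−101.0 dBm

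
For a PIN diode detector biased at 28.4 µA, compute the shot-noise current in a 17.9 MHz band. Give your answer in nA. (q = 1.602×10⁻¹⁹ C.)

I_n = √(2qI·B)
2qI·B = 2 × 1.602×10⁻¹⁹ × 2.84×10⁻⁵ × 1.79×10⁷ = 1.63×10⁻¹⁶ A²
I_n = √(1.63×10⁻¹⁶) = 1.28×10⁻⁸ A = 12.8 nA

12.8 nA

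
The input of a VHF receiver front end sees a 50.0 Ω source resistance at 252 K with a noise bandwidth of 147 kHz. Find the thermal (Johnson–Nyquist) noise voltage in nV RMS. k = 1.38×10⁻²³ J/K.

V_n = √(4kTRB)
4kTRB = 4 × 1.38×10⁻²³ × 252 × 5.00×10¹ × 1.47×10⁵ = 1.02×10⁻¹³ V²
V_n = √(1.02×10⁻¹³) = 3.20×10⁻⁷ V = 320 nV

320 nV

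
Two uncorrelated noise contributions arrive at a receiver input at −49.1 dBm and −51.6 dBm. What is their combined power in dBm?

Convert to linear, add, convert back:
P₁ = 1.23×10⁻⁸ W, P₂ = 6.92×10⁻⁹ W
P_tot = 1.92×10⁻⁸ W → 10 log₁₀(P_tot / 10⁻³) = −47.2 dBm

−47.2 dBm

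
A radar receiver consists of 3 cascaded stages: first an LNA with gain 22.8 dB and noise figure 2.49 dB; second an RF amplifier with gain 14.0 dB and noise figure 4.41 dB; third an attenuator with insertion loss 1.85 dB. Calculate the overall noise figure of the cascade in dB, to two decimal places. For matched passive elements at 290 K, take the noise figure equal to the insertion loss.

Convert to linear (a loss of L dB is a gain of −L dB): F_i = 10^(NF_i/10), G_i = 10^(G_i,dB/10)
  Stage 1: F_1 = 10^(2.49/10) = 1.774, G_1 = 10^(22.8/10) = 190.5
  Stage 2: F_2 = 10^(4.41/10) = 2.761, G_2 = 10^(14.0/10) = 25.12
  Stage 3: F_3 = 10^(1.85/10) = 1.531, G_3 = 10^(−1.85/10) = 0.6531
Friis cascade:
  F = 1.774 + (2.761 − 1)/190.5 + (1.531 − 1)/4786 = 1.784
NF = 10 log₁₀(1.784) = 2.51 dB

2.51 dB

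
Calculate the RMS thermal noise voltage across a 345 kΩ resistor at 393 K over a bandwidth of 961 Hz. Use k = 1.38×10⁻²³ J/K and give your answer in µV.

2.68 µV

V_n = √(4kTRB)
4kTRB = 4 × 1.38×10⁻²³ × 393 × 3.45×10⁵ × 9.61×10² = 7.19×10⁻¹² V²
V_n = √(7.19×10⁻¹²) = 2.68×10⁻⁶ V = 2.68 µV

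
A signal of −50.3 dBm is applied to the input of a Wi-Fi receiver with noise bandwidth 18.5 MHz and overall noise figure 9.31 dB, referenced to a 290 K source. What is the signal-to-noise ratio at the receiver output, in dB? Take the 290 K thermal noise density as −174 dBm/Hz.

41.7 dB

Noise floor: N = −174 + 10 log₁₀(B) + NF
10 log₁₀(1.85×10⁷) = 72.67 dB
N = −174 + 72.67 + 9.31 = −92.02 dBm
SNR = P_sig − N = −50.3 − (−92.02) = 41.72 dB → 41.7 dB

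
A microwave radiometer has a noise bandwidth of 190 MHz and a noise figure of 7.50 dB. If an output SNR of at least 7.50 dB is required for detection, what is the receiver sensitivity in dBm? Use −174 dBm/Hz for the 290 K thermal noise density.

−76.2 dBm

Sensitivity = −174 + 10 log₁₀(B) + NF + SNR_min
= −174 + 82.79 + 7.50 + 7.50
= −76.21 dBm → −76.2 dBm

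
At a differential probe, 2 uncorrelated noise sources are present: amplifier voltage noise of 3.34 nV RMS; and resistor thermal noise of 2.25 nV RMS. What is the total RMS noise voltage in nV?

4.03 nV

Uncorrelated sources add in power (mean-square): V_tot = √(ΣV_i²)
V_tot = √[(3.34×10⁻⁹)² + (2.25×10⁻⁹)²] = 4.03×10⁻⁹ V = 4.03 nV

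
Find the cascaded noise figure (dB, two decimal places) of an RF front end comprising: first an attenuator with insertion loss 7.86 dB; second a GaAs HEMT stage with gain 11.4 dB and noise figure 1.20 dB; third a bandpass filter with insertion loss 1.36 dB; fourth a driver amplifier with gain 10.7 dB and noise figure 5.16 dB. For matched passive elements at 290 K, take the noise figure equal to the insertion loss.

Convert to linear (a loss of L dB is a gain of −L dB): F_i = 10^(NF_i/10), G_i = 10^(G_i,dB/10)
  Stage 1: F_1 = 10^(7.86/10) = 6.109, G_1 = 10^(−7.86/10) = 0.1637
  Stage 2: F_2 = 10^(1.20/10) = 1.318, G_2 = 10^(11.4/10) = 13.80
  Stage 3: F_3 = 10^(1.36/10) = 1.368, G_3 = 10^(−1.36/10) = 0.7311
  Stage 4: F_4 = 10^(5.16/10) = 3.281, G_4 = 10^(10.7/10) = 11.75
Friis cascade:
  F = 6.109 + (1.318 − 1)/0.1637 + (1.368 − 1)/2.259 + (3.281 − 1)/1.652 = 9.597
NF = 10 log₁₀(9.597) = 9.82 dB

9.82 dB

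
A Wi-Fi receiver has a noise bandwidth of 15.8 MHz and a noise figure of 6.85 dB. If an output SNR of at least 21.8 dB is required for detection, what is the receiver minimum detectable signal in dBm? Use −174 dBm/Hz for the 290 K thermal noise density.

Sensitivity = −174 + 10 log₁₀(B) + NF + SNR_min
= −174 + 71.99 + 6.85 + 21.8
= −73.36 dBm → −73.4 dBm

−73.4 dBm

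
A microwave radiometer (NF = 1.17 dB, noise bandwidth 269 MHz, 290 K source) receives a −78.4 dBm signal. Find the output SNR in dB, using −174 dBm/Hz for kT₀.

10.1 dB

Noise floor: N = −174 + 10 log₁₀(B) + NF
10 log₁₀(2.69×10⁸) = 84.3 dB
N = −174 + 84.3 + 1.17 = −88.53 dBm
SNR = P_sig − N = −78.4 − (−88.53) = 10.13 dB → 10.1 dB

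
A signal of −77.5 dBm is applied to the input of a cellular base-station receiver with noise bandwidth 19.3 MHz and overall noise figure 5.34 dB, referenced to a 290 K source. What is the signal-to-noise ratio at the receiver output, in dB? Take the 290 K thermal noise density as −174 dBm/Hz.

18.3 dB

Noise floor: N = −174 + 10 log₁₀(B) + NF
10 log₁₀(1.93×10⁷) = 72.86 dB
N = −174 + 72.86 + 5.34 = −95.80 dBm
SNR = P_sig − N = −77.5 − (−95.80) = 18.30 dB → 18.3 dB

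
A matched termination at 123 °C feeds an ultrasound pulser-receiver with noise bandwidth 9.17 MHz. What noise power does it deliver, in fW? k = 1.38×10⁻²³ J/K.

50.1 fW

T = 123 °C + 273.15 = 396.15 K
P_n = kTB = 1.38×10⁻²³ × 396.15 × 9.17×10⁶ = 5.01×10⁻¹⁴ W = 50.1 fW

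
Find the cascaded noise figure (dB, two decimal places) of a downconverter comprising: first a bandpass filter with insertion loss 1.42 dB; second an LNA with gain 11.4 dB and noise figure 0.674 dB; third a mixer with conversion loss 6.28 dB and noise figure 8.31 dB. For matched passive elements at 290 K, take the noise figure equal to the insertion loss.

Convert to linear (a loss of L dB is a gain of −L dB): F_i = 10^(NF_i/10), G_i = 10^(G_i,dB/10)
  Stage 1: F_1 = 10^(1.42/10) = 1.387, G_1 = 10^(−1.42/10) = 0.7211
  Stage 2: F_2 = 10^(0.674/10) = 1.168, G_2 = 10^(11.4/10) = 13.80
  Stage 3: F_3 = 10^(8.31/10) = 6.776, G_3 = 10^(−6.28/10) = 0.2355
Friis cascade:
  F = 1.387 + (1.168 − 1)/0.7211 + (6.776 − 1)/9.954 = 2.200
NF = 10 log₁₀(2.200) = 3.42 dB

3.42 dB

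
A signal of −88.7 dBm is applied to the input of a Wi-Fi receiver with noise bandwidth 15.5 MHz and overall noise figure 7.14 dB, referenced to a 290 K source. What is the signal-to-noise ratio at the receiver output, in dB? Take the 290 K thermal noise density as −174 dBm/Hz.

6.3 dB

Noise floor: N = −174 + 10 log₁₀(B) + NF
10 log₁₀(1.55×10⁷) = 71.9 dB
N = −174 + 71.9 + 7.14 = −94.96 dBm
SNR = P_sig − N = −88.7 − (−94.96) = 6.26 dB → 6.3 dB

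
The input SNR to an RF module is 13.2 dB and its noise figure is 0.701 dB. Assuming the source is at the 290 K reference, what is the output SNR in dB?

By definition F = SNR_in/SNR_out, so in dB: SNR_out = SNR_in − NF
SNR_out = 13.2 − 0.701 = 12.499 dB

12.499 dB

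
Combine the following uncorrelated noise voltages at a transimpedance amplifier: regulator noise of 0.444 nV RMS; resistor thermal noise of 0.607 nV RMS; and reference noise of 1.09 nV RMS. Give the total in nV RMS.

Uncorrelated sources add in power (mean-square): V_tot = √(ΣV_i²)
V_tot = √[(4.44×10⁻¹⁰)² + (6.07×10⁻¹⁰)² + (1.09×10⁻⁹)²] = 1.32×10⁻⁹ V = 1.32 nV

1.32 nV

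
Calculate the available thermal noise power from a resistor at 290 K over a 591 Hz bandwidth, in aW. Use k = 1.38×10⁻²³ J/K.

P_n = kTB = 1.38×10⁻²³ × 290 × 5.91×10² = 2.37×10⁻¹⁸ W = 2.37 aW

2.37 aW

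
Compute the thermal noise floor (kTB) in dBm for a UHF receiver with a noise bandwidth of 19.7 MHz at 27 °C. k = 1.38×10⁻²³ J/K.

−100.9 dBm

T = 27 °C + 273.15 = 300.15 K
P_n = kTB = 1.38×10⁻²³ × 300.15 × 1.97×10⁷ = 8.16×10⁻¹⁴ W
In dBm: 10 log₁₀(8.16×10⁻¹⁴ / 10⁻³) = −100.9 dBm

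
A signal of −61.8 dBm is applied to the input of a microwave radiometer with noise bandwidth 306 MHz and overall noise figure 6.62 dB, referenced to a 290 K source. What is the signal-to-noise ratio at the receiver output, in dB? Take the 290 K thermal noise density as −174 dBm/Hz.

Noise floor: N = −174 + 10 log₁₀(B) + NF
10 log₁₀(3.06×10⁸) = 84.86 dB
N = −174 + 84.86 + 6.62 = −82.52 dBm
SNR = P_sig − N = −61.8 − (−82.52) = 20.72 dB → 20.7 dB

20.7 dB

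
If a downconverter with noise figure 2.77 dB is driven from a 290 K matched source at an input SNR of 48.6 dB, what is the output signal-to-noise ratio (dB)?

45.83 dB

By definition F = SNR_in/SNR_out, so in dB: SNR_out = SNR_in − NF
SNR_out = 48.6 − 2.77 = 45.83 dB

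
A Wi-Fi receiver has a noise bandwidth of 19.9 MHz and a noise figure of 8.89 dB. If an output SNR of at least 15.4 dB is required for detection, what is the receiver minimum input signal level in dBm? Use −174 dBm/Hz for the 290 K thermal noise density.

Sensitivity = −174 + 10 log₁₀(B) + NF + SNR_min
= −174 + 72.99 + 8.89 + 15.4
= −76.72 dBm → −76.7 dBm

−76.7 dBm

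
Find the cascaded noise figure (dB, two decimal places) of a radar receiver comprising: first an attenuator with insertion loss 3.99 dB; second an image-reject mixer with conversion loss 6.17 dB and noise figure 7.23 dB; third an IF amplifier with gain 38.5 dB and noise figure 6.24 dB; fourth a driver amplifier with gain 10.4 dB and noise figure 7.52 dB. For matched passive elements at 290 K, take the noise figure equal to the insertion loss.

Convert to linear (a loss of L dB is a gain of −L dB): F_i = 10^(NF_i/10), G_i = 10^(G_i,dB/10)
  Stage 1: F_1 = 10^(3.99/10) = 2.506, G_1 = 10^(−3.99/10) = 0.3990
  Stage 2: F_2 = 10^(7.23/10) = 5.284, G_2 = 10^(−6.17/10) = 0.2415
  Stage 3: F_3 = 10^(6.24/10) = 4.207, G_3 = 10^(38.5/10) = 7079
  Stage 4: F_4 = 10^(7.52/10) = 5.649, G_4 = 10^(10.4/10) = 10.96
Friis cascade:
  F = 2.506 + (5.284 − 1)/0.3990 + (4.207 − 1)/0.09638 + (5.649 − 1)/682.3 = 46.53
NF = 10 log₁₀(46.53) = 16.68 dB

16.68 dB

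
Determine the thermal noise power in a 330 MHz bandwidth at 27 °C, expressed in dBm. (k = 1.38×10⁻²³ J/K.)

−88.6 dBm

T = 27 °C + 273.15 = 300.15 K
P_n = kTB = 1.38×10⁻²³ × 300.15 × 3.30×10⁸ = 1.37×10⁻¹² W
In dBm: 10 log₁₀(1.37×10⁻¹² / 10⁻³) = −88.6 dBm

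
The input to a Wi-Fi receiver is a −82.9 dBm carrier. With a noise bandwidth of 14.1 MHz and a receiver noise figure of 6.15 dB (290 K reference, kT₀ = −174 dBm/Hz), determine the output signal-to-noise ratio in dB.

13.5 dB

Noise floor: N = −174 + 10 log₁₀(B) + NF
10 log₁₀(1.41×10⁷) = 71.49 dB
N = −174 + 71.49 + 6.15 = −96.36 dBm
SNR = P_sig − N = −82.9 − (−96.36) = 13.46 dB → 13.5 dB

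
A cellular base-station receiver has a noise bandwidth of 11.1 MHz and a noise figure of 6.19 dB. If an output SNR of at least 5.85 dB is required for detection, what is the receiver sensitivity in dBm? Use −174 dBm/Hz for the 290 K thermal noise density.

Sensitivity = −174 + 10 log₁₀(B) + NF + SNR_min
= −174 + 70.45 + 6.19 + 5.85
= −91.51 dBm → −91.5 dBm

−91.5 dBm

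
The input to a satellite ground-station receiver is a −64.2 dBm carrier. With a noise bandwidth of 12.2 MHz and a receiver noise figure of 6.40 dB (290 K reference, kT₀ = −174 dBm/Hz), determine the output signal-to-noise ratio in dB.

32.5 dB

Noise floor: N = −174 + 10 log₁₀(B) + NF
10 log₁₀(1.22×10⁷) = 70.86 dB
N = −174 + 70.86 + 6.40 = −96.74 dBm
SNR = P_sig − N = −64.2 − (−96.74) = 32.54 dB → 32.5 dB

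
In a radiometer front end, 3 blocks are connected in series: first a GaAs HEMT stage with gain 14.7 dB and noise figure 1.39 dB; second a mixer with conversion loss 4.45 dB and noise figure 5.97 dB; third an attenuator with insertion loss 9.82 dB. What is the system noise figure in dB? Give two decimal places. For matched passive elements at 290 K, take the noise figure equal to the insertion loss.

3.60 dB

Convert to linear (a loss of L dB is a gain of −L dB): F_i = 10^(NF_i/10), G_i = 10^(G_i,dB/10)
  Stage 1: F_1 = 10^(1.39/10) = 1.377, G_1 = 10^(14.7/10) = 29.51
  Stage 2: F_2 = 10^(5.97/10) = 3.954, G_2 = 10^(−4.45/10) = 0.3589
  Stage 3: F_3 = 10^(9.82/10) = 9.594, G_3 = 10^(−9.82/10) = 0.1042
Friis cascade:
  F = 1.377 + (3.954 − 1)/29.51 + (9.594 − 1)/10.59 = 2.289
NF = 10 log₁₀(2.289) = 3.60 dB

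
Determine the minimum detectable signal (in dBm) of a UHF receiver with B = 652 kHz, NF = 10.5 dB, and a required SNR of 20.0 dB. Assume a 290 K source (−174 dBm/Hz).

Sensitivity = −174 + 10 log₁₀(B) + NF + SNR_min
= −174 + 58.14 + 10.5 + 20.0
= −85.36 dBm → −85.4 dBm

−85.4 dBm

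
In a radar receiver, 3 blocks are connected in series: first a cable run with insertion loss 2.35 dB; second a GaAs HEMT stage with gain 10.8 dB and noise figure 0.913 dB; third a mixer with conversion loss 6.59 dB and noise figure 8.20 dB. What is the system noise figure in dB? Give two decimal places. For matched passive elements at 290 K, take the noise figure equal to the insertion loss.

Convert to linear (a loss of L dB is a gain of −L dB): F_i = 10^(NF_i/10), G_i = 10^(G_i,dB/10)
  Stage 1: F_1 = 10^(2.35/10) = 1.718, G_1 = 10^(−2.35/10) = 0.5821
  Stage 2: F_2 = 10^(0.913/10) = 1.234, G_2 = 10^(10.8/10) = 12.02
  Stage 3: F_3 = 10^(8.20/10) = 6.607, G_3 = 10^(−6.59/10) = 0.2193
Friis cascade:
  F = 1.718 + (1.234 − 1)/0.5821 + (6.607 − 1)/6.998 = 2.921
NF = 10 log₁₀(2.921) = 4.66 dB

4.66 dB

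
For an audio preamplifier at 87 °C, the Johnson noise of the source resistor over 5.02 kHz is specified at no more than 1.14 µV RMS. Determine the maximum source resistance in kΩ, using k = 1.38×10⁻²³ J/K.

T = 87 °C + 273.15 = 360.15 K
Johnson–Nyquist: V_n = √(4kTRB) ⇒ R = V_n² / (4kTB)
4kTB = 4 × 1.38×10⁻²³ × 360.15 × 5.02×10³ = 9.98×10⁻¹⁷
R = (1.14×10⁻⁶)² / 9.98×10⁻¹⁷ = 1.30×10⁴ Ω = 13.0 kΩ

13.0 kΩ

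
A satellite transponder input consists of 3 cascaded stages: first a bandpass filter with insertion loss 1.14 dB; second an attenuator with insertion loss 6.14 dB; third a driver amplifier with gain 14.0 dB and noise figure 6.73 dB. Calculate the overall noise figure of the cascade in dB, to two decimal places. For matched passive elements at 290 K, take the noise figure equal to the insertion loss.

Convert to linear (a loss of L dB is a gain of −L dB): F_i = 10^(NF_i/10), G_i = 10^(G_i,dB/10)
  Stage 1: F_1 = 10^(1.14/10) = 1.300, G_1 = 10^(−1.14/10) = 0.7691
  Stage 2: F_2 = 10^(6.14/10) = 4.111, G_2 = 10^(−6.14/10) = 0.2432
  Stage 3: F_3 = 10^(6.73/10) = 4.710, G_3 = 10^(14.0/10) = 25.12
Friis cascade:
  F = 1.300 + (4.111 − 1)/0.7691 + (4.710 − 1)/0.1871 = 25.18
NF = 10 log₁₀(25.18) = 14.01 dB

14.01 dB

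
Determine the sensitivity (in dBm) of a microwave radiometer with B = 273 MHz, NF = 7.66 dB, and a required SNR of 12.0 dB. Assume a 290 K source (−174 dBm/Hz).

Sensitivity = −174 + 10 log₁₀(B) + NF + SNR_min
= −174 + 84.36 + 7.66 + 12.0
= −69.98 dBm → −70.0 dBm

−70.0 dBm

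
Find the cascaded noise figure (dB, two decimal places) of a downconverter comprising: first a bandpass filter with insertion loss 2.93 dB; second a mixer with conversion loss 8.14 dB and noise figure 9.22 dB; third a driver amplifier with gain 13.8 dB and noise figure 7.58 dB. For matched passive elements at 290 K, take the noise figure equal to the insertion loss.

Convert to linear (a loss of L dB is a gain of −L dB): F_i = 10^(NF_i/10), G_i = 10^(G_i,dB/10)
  Stage 1: F_1 = 10^(2.93/10) = 1.963, G_1 = 10^(−2.93/10) = 0.5093
  Stage 2: F_2 = 10^(9.22/10) = 8.356, G_2 = 10^(−8.14/10) = 0.1535
  Stage 3: F_3 = 10^(7.58/10) = 5.728, G_3 = 10^(13.8/10) = 23.99
Friis cascade:
  F = 1.963 + (8.356 − 1)/0.5093 + (5.728 − 1)/0.07816 = 76.89
NF = 10 log₁₀(76.89) = 18.86 dB

18.86 dB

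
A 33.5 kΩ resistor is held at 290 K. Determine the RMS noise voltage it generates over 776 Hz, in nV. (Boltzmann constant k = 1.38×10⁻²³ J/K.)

645 nV

V_n = √(4kTRB)
4kTRB = 4 × 1.38×10⁻²³ × 290 × 3.35×10⁴ × 7.76×10² = 4.16×10⁻¹³ V²
V_n = √(4.16×10⁻¹³) = 6.45×10⁻⁷ V = 645 nV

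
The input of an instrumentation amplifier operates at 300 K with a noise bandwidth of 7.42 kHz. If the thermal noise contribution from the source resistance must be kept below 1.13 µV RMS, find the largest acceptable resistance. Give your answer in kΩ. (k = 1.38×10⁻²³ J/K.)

Johnson–Nyquist: V_n = √(4kTRB) ⇒ R = V_n² / (4kTB)
4kTB = 4 × 1.38×10⁻²³ × 300 × 7.42×10³ = 1.23×10⁻¹⁶
R = (1.13×10⁻⁶)² / 1.23×10⁻¹⁶ = 1.04×10⁴ Ω = 10.4 kΩ

10.4 kΩ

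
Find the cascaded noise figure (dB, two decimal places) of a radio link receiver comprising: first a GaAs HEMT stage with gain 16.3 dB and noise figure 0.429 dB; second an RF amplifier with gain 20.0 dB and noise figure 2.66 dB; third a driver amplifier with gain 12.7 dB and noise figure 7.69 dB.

0.51 dB

Convert to linear (a loss of L dB is a gain of −L dB): F_i = 10^(NF_i/10), G_i = 10^(G_i,dB/10)
  Stage 1: F_1 = 10^(0.429/10) = 1.104, G_1 = 10^(16.3/10) = 42.66
  Stage 2: F_2 = 10^(2.66/10) = 1.845, G_2 = 10^(20.0/10) = 100.0
  Stage 3: F_3 = 10^(7.69/10) = 5.875, G_3 = 10^(12.7/10) = 18.62
Friis cascade:
  F = 1.104 + (1.845 − 1)/42.66 + (5.875 − 1)/4266 = 1.125
NF = 10 log₁₀(1.125) = 0.51 dB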